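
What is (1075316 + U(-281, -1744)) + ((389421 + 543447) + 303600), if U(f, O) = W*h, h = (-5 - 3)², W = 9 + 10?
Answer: 2313000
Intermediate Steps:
W = 19
h = 64 (h = (-8)² = 64)
U(f, O) = 1216 (U(f, O) = 19*64 = 1216)
(1075316 + U(-281, -1744)) + ((389421 + 543447) + 303600) = (1075316 + 1216) + ((389421 + 543447) + 303600) = 1076532 + (932868 + 303600) = 1076532 + 1236468 = 2313000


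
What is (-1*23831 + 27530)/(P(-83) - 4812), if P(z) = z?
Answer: -3699/4895 ≈ -0.75567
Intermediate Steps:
(-1*23831 + 27530)/(P(-83) - 4812) = (-1*23831 + 27530)/(-83 - 4812) = (-23831 + 27530)/(-4895) = 3699*(-1/4895) = -3699/4895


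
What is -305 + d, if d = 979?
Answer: 674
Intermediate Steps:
-305 + d = -305 + 979 = 674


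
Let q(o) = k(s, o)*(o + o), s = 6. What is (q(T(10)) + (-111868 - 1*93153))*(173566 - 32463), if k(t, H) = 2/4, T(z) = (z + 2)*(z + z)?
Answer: -28895213443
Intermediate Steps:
T(z) = 2*z*(2 + z) (T(z) = (2 + z)*(2*z) = 2*z*(2 + z))
k(t, H) = ½ (k(t, H) = 2*(¼) = ½)
q(o) = o (q(o) = (o + o)/2 = (2*o)/2 = o)
(q(T(10)) + (-111868 - 1*93153))*(173566 - 32463) = (2*10*(2 + 10) + (-111868 - 1*93153))*(173566 - 32463) = (2*10*12 + (-111868 - 93153))*141103 = (240 - 205021)*141103 = -204781*141103 = -28895213443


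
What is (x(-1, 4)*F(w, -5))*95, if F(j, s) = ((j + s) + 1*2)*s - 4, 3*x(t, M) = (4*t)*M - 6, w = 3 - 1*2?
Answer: -4180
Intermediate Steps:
w = 1 (w = 3 - 2 = 1)
x(t, M) = -2 + 4*M*t/3 (x(t, M) = ((4*t)*M - 6)/3 = (4*M*t - 6)/3 = (-6 + 4*M*t)/3 = -2 + 4*M*t/3)
F(j, s) = -4 + s*(2 + j + s) (F(j, s) = ((j + s) + 2)*s - 4 = (2 + j + s)*s - 4 = s*(2 + j + s) - 4 = -4 + s*(2 + j + s))
(x(-1, 4)*F(w, -5))*95 = ((-2 + (4/3)*4*(-1))*(-4 + (-5)² + 2*(-5) + 1*(-5)))*95 = ((-2 - 16/3)*(-4 + 25 - 10 - 5))*95 = -22/3*6*95 = -44*95 = -4180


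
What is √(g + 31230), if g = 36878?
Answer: 2*√17027 ≈ 260.98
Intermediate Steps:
√(g + 31230) = √(36878 + 31230) = √68108 = 2*√17027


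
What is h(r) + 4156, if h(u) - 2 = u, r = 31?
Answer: 4189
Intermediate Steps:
h(u) = 2 + u
h(r) + 4156 = (2 + 31) + 4156 = 33 + 4156 = 4189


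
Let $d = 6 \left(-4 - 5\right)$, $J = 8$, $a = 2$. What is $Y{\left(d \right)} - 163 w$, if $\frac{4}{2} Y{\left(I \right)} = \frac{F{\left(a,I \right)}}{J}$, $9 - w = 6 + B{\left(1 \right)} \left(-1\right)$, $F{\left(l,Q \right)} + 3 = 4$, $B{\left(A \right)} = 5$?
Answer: $- \frac{20863}{16} \approx -1303.9$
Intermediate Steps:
$d = -54$ ($d = 6 \left(-9\right) = -54$)
$F{\left(l,Q \right)} = 1$ ($F{\left(l,Q \right)} = -3 + 4 = 1$)
$w = 8$ ($w = 9 - \left(6 + 5 \left(-1\right)\right) = 9 - \left(6 - 5\right) = 9 - 1 = 8$)
$Y{\left(I \right)} = \frac{1}{16}$ ($Y{\left(I \right)} = \frac{1 \cdot \frac{1}{8}}{2} = \frac{1}{2} \cdot \frac{1}{8} = \frac{1}{16}$)
$Y{\left(d \right)} - 163 w = \frac{1}{16} - 1304 = - \frac{20863}{16}$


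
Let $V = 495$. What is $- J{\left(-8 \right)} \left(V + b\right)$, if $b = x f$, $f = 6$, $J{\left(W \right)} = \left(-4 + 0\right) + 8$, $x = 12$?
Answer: $-2268$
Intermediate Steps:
$J{\left(W \right)} = 4$ ($J{\left(W \right)} = -4 + 8 = 4$)
$b = 72$ ($b = 12 \cdot 6 = 72$)
$- J{\left(-8 \right)} \left(V + b\right) = \left(-1\right) 4 \left(495 + 72\right) = \left(-4\right) 567 = -2268$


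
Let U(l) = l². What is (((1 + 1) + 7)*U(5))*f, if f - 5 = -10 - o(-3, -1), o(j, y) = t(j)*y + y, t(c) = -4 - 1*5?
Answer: -2925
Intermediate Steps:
t(c) = -9 (t(c) = -4 - 5 = -9)
o(j, y) = -8*y (o(j, y) = -9*y + y = -8*y)
f = -13 (f = 5 + (-10 - (-8)*(-1)) = 5 + (-10 - 1*8) = 5 + (-10 - 8) = 5 - 18 = -13)
(((1 + 1) + 7)*U(5))*f = (((1 + 1) + 7)*5²)*(-13) = ((2 + 7)*25)*(-13) = (9*25)*(-13) = 225*(-13) = -2925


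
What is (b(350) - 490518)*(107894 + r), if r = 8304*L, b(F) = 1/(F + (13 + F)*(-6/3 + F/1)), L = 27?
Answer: -10317724533479681/63337 ≈ -1.6290e+11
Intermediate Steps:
b(F) = 1/(F + (-2 + F)*(13 + F)) (b(F) = 1/(F + (13 + F)*(-6*⅓ + F*1)) = 1/(F + (13 + F)*(-2 + F)) = 1/(F + (-2 + F)*(13 + F)))
r = 224208 (r = 8304*27 = 224208)
(b(350) - 490518)*(107894 + r) = (1/(-26 + 350² + 12*350) - 490518)*(107894 + 224208) = (1/(-26 + 122500 + 4200) - 490518)*332102 = (1/126674 - 490518)*332102 = -62135877131/126674*332102 = -10317724533479681/63337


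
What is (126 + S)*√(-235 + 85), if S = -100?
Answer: 130*I*√6 ≈ 318.43*I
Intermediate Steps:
(126 + S)*√(-235 + 85) = (126 - 100)*√(-235 + 85) = 26*√(-150) = 26*(5*I*√6) = 130*I*√6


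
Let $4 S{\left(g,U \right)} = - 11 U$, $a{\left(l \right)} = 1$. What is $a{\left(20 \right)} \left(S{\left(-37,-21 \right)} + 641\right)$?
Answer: $\frac{2795}{4} \approx 698.75$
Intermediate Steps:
$S{\left(g,U \right)} = - \frac{11 U}{4}$ ($S{\left(g,U \right)} = \frac{\left(-11\right) U}{4} = - \frac{11 U}{4}$)
$a{\left(20 \right)} \left(S{\left(-37,-21 \right)} + 641\right) = 1 \left(\left(- \frac{11}{4}\right) \left(-21\right) + 641\right) = 1 \left(\frac{231}{4} + 641\right) = 1 \cdot \frac{2795}{4} = \frac{2795}{4}$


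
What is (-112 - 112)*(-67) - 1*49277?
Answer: -34269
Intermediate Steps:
(-112 - 112)*(-67) - 1*49277 = -224*(-67) - 49277 = 15008 - 49277 = -34269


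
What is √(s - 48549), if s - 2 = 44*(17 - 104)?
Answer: 5*I*√2095 ≈ 228.86*I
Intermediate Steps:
s = -3826 (s = 2 + 44*(17 - 104) = 2 + 44*(-87) = 2 - 3828 = -3826)
√(s - 48549) = √(-3826 - 48549) = √(-52375) = 5*I*√2095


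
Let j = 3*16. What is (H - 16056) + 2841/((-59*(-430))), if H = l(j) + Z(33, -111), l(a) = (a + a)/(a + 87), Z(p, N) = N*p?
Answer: -4502251333/228330 ≈ -19718.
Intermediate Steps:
j = 48
l(a) = 2*a/(87 + a) (l(a) = (2*a)/(87 + a) = 2*a/(87 + a))
H = -164803/45 (H = 2*48/(87 + 48) - 111*33 = 2*48/135 - 3663 = 2*48*(1/135) - 3663 = 32/45 - 3663 = -164803/45 ≈ -3662.3)
(H - 16056) + 2841/((-59*(-430))) = (-164803/45 - 16056) + 2841/((-59*(-430))) = -887323/45 + 2841/25370 = -4502251333/228330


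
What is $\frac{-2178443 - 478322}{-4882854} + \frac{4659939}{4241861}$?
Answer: $\frac{34023429625571}{20712387951294} \approx 1.6427$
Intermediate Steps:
$\frac{-2178443 - 478322}{-4882854} + \frac{4659939}{4241861} = \left(-2178443 - 478322\right) \left(- \frac{1}{4882854}\right) + 4659939 \cdot \frac{1}{4241861} = \left(-2656765\right) \left(- \frac{1}{4882854}\right) + \frac{4659939}{4241861} = \frac{2656765}{4882854} + \frac{4659939}{4241861} = \frac{34023429625571}{20712387951294}$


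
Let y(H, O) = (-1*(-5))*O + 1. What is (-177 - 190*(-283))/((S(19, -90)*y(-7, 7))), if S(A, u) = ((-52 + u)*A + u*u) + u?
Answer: 53593/191232 ≈ 0.28025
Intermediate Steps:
S(A, u) = u + u² + A*(-52 + u) (S(A, u) = (A*(-52 + u) + u²) + u = (u² + A*(-52 + u)) + u = u + u² + A*(-52 + u))
y(H, O) = 1 + 5*O (y(H, O) = 5*O + 1 = 1 + 5*O)
(-177 - 190*(-283))/((S(19, -90)*y(-7, 7))) = (-177 - 190*(-283))/(((-90 + (-90)² - 52*19 + 19*(-90))*(1 + 5*7))) = (-177 + 53770)/(((-90 + 8100 - 988 - 1710)*(1 + 35))) = 53593/((5312*36)) = 53593/191232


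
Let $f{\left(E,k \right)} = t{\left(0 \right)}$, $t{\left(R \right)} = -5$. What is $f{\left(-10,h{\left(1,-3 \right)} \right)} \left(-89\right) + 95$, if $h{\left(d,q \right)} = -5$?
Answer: $540$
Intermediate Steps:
$f{\left(E,k \right)} = -5$
$f{\left(-10,h{\left(1,-3 \right)} \right)} \left(-89\right) + 95 = \left(-5\right) \left(-89\right) + 95 = 445 + 95 = 540$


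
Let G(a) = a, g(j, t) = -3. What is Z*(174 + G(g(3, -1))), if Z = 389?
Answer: 66519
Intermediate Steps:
Z*(174 + G(g(3, -1))) = 389*(174 - 3) = 389*171 = 66519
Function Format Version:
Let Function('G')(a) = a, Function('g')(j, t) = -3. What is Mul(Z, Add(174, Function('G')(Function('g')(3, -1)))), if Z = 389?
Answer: 66519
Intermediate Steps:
Mul(Z, Add(174, Function('G')(Function('g')(3, -1)))) = Mul(389, Add(174, -3)) = Mul(389, 171) = 66519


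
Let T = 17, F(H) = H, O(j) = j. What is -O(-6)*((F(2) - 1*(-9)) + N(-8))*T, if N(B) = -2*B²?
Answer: -11934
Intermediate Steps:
-O(-6)*((F(2) - 1*(-9)) + N(-8))*T = -(-6)*((2 - 1*(-9)) - 2*(-8)²)*17 = -(-6)*((2 + 9) - 2*64)*17 = -(-6)*(11 - 128)*17 = -(-6)*(-117*17) = -(-6)*(-1989) = -1*11934 = -11934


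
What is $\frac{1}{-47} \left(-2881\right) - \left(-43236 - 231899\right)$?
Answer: $\frac{12934226}{47} \approx 2.752 \cdot 10^{5}$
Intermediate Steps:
$\frac{1}{-47} \left(-2881\right) - \left(-43236 - 231899\right) = \left(- \frac{1}{47}\right) \left(-2881\right) - \left(-43236 - 231899\right) = \frac{2881}{47} - -275135 = \frac{2881}{47} + 275135 = \frac{12934226}{47}$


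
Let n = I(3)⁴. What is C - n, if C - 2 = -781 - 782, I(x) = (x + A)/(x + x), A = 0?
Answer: -24977/16 ≈ -1561.1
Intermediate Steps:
I(x) = ½ (I(x) = (x + 0)/(x + x) = x/((2*x)) = x*(1/(2*x)) = ½)
C = -1561 (C = 2 + (-781 - 782) = 2 - 1563 = -1561)
n = 1/16 (n = (½)⁴ = 1/16 ≈ 0.062500)
C - n = -1561 - 1*1/16 = -1561 - 1/16 = -24977/16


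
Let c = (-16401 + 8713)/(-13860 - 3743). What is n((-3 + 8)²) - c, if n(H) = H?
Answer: 432387/17603 ≈ 24.563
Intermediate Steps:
c = 7688/17603 (c = -7688/(-17603) = -7688*(-1/17603) = 7688/17603 ≈ 0.43674)
n((-3 + 8)²) - c = (-3 + 8)² - 1*7688/17603 = 5² - 7688/17603 = 25 - 7688/17603 = 432387/17603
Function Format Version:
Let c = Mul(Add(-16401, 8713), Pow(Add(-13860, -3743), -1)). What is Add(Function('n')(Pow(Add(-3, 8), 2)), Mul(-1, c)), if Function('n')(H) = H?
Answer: Rational(432387, 17603) ≈ 24.563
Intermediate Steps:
c = Rational(7688, 17603) (c = Mul(-7688, Pow(-17603, -1)) = Mul(-7688, Rational(-1, 17603)) = Rational(7688, 17603) ≈ 0.43674)
Add(Function('n')(Pow(Add(-3, 8), 2)), Mul(-1, c)) = Add(Pow(Add(-3, 8), 2), Mul(-1, Rational(7688, 17603))) = Add(Pow(5, 2), Rational(-7688, 17603)) = Add(25, Rational(-7688, 17603)) = Rational(432387, 17603)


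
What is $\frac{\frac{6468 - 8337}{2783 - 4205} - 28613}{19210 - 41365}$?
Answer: $\frac{13561939}{10501470} \approx 1.2914$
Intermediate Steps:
$\frac{\frac{6468 - 8337}{2783 - 4205} - 28613}{19210 - 41365} = \frac{- \frac{1869}{-1422} - 28613}{-22155} = \left(\left(-1869\right) \left(- \frac{1}{1422}\right) - 28613\right) \left(- \frac{1}{22155}\right) = \left(\frac{623}{474} - 28613\right) \left(- \frac{1}{22155}\right) = \left(- \frac{13561939}{474}\right) \left(- \frac{1}{22155}\right) = \frac{13561939}{10501470}$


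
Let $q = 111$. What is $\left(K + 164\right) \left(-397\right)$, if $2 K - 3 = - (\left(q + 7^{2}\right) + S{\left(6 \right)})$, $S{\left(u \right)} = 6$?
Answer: $- \frac{65505}{2} \approx -32753.0$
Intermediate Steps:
$K = - \frac{163}{2}$ ($K = \frac{3}{2} + \frac{\left(-1\right) \left(\left(111 + 7^{2}\right) + 6\right)}{2} = \frac{3}{2} + \frac{\left(-1\right) \left(\left(111 + 49\right) + 6\right)}{2} = \frac{3}{2} + \frac{\left(-1\right) \left(160 + 6\right)}{2} = \frac{3}{2} + \frac{\left(-1\right) 166}{2} = \frac{3}{2} + \frac{1}{2} \left(-166\right) = \frac{3}{2} - 83 = - \frac{163}{2} \approx -81.5$)
$\left(K + 164\right) \left(-397\right) = \left(- \frac{163}{2} + 164\right) \left(-397\right) = \frac{165}{2} \left(-397\right) = - \frac{65505}{2}$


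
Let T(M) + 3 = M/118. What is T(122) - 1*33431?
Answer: -1972545/59 ≈ -33433.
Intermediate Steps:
T(M) = -3 + M/118
T(122) - 1*33431 = (-3 + (1/118)*122) - 1*33431 = (-3 + 61/59) - 33431 = -116/59 - 33431 = -1972545/59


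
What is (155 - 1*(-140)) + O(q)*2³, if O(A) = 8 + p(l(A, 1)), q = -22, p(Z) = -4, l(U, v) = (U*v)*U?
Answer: 327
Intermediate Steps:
l(U, v) = v*U²
O(A) = 4 (O(A) = 8 - 4 = 4)
(155 - 1*(-140)) + O(q)*2³ = (155 - 1*(-140)) + 4*2³ = (155 + 140) + 4*8 = 295 + 32 = 327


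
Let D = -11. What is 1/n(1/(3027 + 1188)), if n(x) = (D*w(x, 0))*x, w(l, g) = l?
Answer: -17766225/11 ≈ -1.6151e+6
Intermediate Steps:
n(x) = -11*x**2 (n(x) = (-11*x)*x = -11*x**2)
1/n(1/(3027 + 1188)) = 1/(-11/(3027 + 1188)**2) = 1/(-11*(1/4215)**2) = 1/(-11*1/17766225) = 1/(-11/17766225) = -17766225/11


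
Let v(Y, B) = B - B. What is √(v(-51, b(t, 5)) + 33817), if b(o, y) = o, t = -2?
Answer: √33817 ≈ 183.89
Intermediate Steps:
v(Y, B) = 0
√(v(-51, b(t, 5)) + 33817) = √(0 + 33817) = √33817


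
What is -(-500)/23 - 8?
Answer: 316/23 ≈ 13.739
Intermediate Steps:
-(-500)/23 - 8 = -10*(-50/23) - 8 = 500/23 - 8 = 316/23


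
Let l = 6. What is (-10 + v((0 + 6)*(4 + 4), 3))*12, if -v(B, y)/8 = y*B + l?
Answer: -14520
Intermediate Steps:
v(B, y) = -48 - 8*B*y (v(B, y) = -8*(y*B + 6) = -8*(B*y + 6) = -8*(6 + B*y) = -48 - 8*B*y)
(-10 + v((0 + 6)*(4 + 4), 3))*12 = (-10 + (-48 - 8*(0 + 6)*(4 + 4)*3))*12 = (-10 + (-48 - 8*6*8*3))*12 = (-10 + (-48 - 8*48*3))*12 = (-10 + (-48 - 1152))*12 = (-10 - 1200)*12 = -1210*12 = -14520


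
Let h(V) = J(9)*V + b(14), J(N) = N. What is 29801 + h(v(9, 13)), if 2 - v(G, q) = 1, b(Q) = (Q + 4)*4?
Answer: 29882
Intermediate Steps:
b(Q) = 16 + 4*Q (b(Q) = (4 + Q)*4 = 16 + 4*Q)
v(G, q) = 1 (v(G, q) = 2 - 1*1 = 2 - 1 = 1)
h(V) = 72 + 9*V (h(V) = 9*V + (16 + 4*14) = 9*V + (16 + 56) = 9*V + 72 = 72 + 9*V)
29801 + h(v(9, 13)) = 29801 + (72 + 9*1) = 29801 + (72 + 9) = 29801 + 81 = 29882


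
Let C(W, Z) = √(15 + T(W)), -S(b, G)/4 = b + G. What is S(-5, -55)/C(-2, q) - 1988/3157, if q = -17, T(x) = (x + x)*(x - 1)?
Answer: -284/451 + 80*√3/3 ≈ 45.558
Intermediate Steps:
S(b, G) = -4*G - 4*b (S(b, G) = -4*(b + G) = -4*(G + b) = -4*G - 4*b)
T(x) = 2*x*(-1 + x) (T(x) = (2*x)*(-1 + x) = 2*x*(-1 + x))
C(W, Z) = √(15 + 2*W*(-1 + W))
S(-5, -55)/C(-2, q) - 1988/3157 = (-4*(-55) - 4*(-5))/(√(15 + 2*(-2)*(-1 - 2))) - 1988/3157 = (220 + 20)/(√(15 + 2*(-2)*(-3))) - 1988*1/3157 = 240/(√(15 + 12)) - 284/451 = 240/(√27) - 284/451 = 240/((3*√3)) - 284/451 = 240*(√3/9) - 284/451 = 80*√3/3 - 284/451 = -284/451 + 80*√3/3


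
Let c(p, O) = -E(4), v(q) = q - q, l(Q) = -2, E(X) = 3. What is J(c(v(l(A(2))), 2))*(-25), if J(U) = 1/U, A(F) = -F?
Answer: 25/3 ≈ 8.3333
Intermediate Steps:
v(q) = 0
c(p, O) = -3 (c(p, O) = -1*3 = -3)
J(U) = 1/U
J(c(v(l(A(2))), 2))*(-25) = -25/(-3) = -⅓*(-25) = 25/3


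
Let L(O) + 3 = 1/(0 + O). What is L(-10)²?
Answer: 961/100 ≈ 9.6100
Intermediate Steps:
L(O) = -3 + 1/O (L(O) = -3 + 1/(0 + O) = -3 + 1/O)
L(-10)² = (-3 + 1/(-10))² = (-3 - ⅒)² = (-31/10)² = 961/100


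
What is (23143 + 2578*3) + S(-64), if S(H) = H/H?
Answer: 30878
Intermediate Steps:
S(H) = 1
(23143 + 2578*3) + S(-64) = (23143 + 2578*3) + 1 = (23143 + 7734) + 1 = 30877 + 1 = 30878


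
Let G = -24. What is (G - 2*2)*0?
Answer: 0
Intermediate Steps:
(G - 2*2)*0 = (-24 - 2*2)*0 = (-24 - 4)*0 = -28*0 = 0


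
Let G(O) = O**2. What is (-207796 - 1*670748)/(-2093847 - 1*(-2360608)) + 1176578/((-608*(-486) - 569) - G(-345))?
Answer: 79667252761/23460829667 ≈ 3.3958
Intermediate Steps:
(-207796 - 1*670748)/(-2093847 - 1*(-2360608)) + 1176578/((-608*(-486) - 569) - G(-345)) = (-207796 - 1*670748)/(-2093847 - 1*(-2360608)) + 1176578/((-608*(-486) - 569) - 1*(-345)**2) = (-207796 - 670748)/(-2093847 + 2360608) + 1176578/((295488 - 569) - 1*119025) = -878544/266761 + 1176578/(294919 - 119025) = -878544*1/266761 + 1176578/175894 = -878544/266761 + 1176578*(1/175894) = -878544/266761 + 588289/87947 = 79667252761/23460829667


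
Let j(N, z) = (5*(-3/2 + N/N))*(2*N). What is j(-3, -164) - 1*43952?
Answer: -43937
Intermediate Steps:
j(N, z) = -5*N (j(N, z) = (5*(-3*½ + 1))*(2*N) = (5*(-3/2 + 1))*(2*N) = (5*(-½))*(2*N) = -5*N)
j(-3, -164) - 1*43952 = -5*(-3) - 1*43952 = 15 - 43952 = -43937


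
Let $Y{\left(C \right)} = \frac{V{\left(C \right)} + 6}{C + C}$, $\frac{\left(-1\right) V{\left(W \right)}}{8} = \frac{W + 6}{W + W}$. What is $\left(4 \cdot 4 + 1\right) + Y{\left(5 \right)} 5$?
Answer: $\frac{78}{5} \approx 15.6$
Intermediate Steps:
$V{\left(W \right)} = - \frac{4 \left(6 + W\right)}{W}$ ($V{\left(W \right)} = - 8 \frac{W + 6}{W + W} = - 8 \frac{6 + W}{2 W} = - \frac{4 \left(6 + W\right)}{W}$)
$Y{\left(C \right)} = \frac{2 - \frac{24}{C}}{2 C}$ ($Y{\left(C \right)} = \frac{\left(-4 - \frac{24}{C}\right) + 6}{C + C} = \frac{2 - \frac{24}{C}}{2 C}$)
$\left(4 \cdot 4 + 1\right) + Y{\left(5 \right)} 5 = \left(4 \cdot 4 + 1\right) + \frac{-12 + 5}{25} \cdot 5 = \left(16 + 1\right) + \frac{1}{25} \left(-7\right) 5 = 17 - \frac{7}{5} = \frac{78}{5}$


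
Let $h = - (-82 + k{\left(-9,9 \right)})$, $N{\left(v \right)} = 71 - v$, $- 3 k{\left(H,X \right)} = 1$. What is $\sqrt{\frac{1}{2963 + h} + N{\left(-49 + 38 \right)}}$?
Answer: $\frac{\sqrt{427767505}}{2284} \approx 9.0554$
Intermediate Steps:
$k{\left(H,X \right)} = - \frac{1}{3}$ ($k{\left(H,X \right)} = \left(- \frac{1}{3}\right) 1 = - \frac{1}{3}$)
$h = \frac{247}{3}$ ($h = - (-82 - \frac{1}{3}) = \left(-1\right) \left(- \frac{247}{3}\right) = \frac{247}{3} \approx 82.333$)
$\sqrt{\frac{1}{2963 + h} + N{\left(-49 + 38 \right)}} = \sqrt{\frac{1}{2963 + \frac{247}{3}} + \left(71 - \left(-49 + 38\right)\right)} = \sqrt{\frac{1}{\frac{9136}{3}} + \left(71 - -11\right)} = \sqrt{\frac{3}{9136} + \left(71 + 11\right)} = \sqrt{\frac{3}{9136} + 82} = \sqrt{\frac{749155}{9136}} = \frac{\sqrt{427767505}}{2284}$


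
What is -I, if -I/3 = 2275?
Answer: 6825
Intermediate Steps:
I = -6825 (I = -3*2275 = -6825)
-I = -1*(-6825) = 6825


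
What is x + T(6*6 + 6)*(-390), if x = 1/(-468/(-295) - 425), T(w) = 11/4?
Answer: -267926105/249814 ≈ -1072.5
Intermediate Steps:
T(w) = 11/4 (T(w) = 11*(1/4) = 11/4)
x = -295/124907 (x = 1/(-468*(-1/295) - 425) = 1/(468/295 - 425) = 1/(-124907/295) = -295/124907 ≈ -0.0023618)
x + T(6*6 + 6)*(-390) = -295/124907 + (11/4)*(-390) = -295/124907 - 2145/2 = -267926105/249814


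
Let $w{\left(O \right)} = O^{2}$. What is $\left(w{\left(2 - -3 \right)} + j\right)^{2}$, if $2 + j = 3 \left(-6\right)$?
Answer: $25$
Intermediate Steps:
$j = -20$ ($j = -2 + 3 \left(-6\right) = -2 - 18 = -20$)
$\left(w{\left(2 - -3 \right)} + j\right)^{2} = \left(\left(2 - -3\right)^{2} - 20\right)^{2} = \left(\left(2 + 3\right)^{2} - 20\right)^{2} = \left(5^{2} - 20\right)^{2} = \left(25 - 20\right)^{2} = 5^{2} = 25$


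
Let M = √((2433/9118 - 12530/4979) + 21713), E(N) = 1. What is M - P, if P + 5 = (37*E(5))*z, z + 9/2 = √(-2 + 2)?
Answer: 343/2 + √44746416429337288666/45398522 ≈ 318.85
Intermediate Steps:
M = √44746416429337288666/45398522 (M = √((2433*(1/9118) - 12530*1/4979) + 21713) = √((2433/9118 - 12530/4979) + 21713) = √(-102134633/45398522 + 21713) = √(985635973553/45398522) = √44746416429337288666/45398522 ≈ 147.35)
z = -9/2 (z = -9/2 + √(-2 + 2) = -9/2 + √0 = -9/2 + 0 = -9/2 ≈ -4.5000)
P = -343/2 (P = -5 + (37*1)*(-9/2) = -5 + 37*(-9/2) = -5 - 333/2 = -343/2 ≈ -171.50)
M - P = √44746416429337288666/45398522 - 1*(-343/2) = √44746416429337288666/45398522 + 343/2 = 343/2 + √44746416429337288666/45398522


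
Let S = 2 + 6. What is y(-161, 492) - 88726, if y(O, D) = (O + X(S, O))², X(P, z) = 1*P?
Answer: -65317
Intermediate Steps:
S = 8
X(P, z) = P
y(O, D) = (8 + O)² (y(O, D) = (O + 8)² = (8 + O)²)
y(-161, 492) - 88726 = (8 - 161)² - 88726 = (-153)² - 88726 = 23409 - 88726 = -65317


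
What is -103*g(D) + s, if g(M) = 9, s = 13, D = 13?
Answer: -914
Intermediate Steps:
-103*g(D) + s = -103*9 + 13 = -927 + 13 = -914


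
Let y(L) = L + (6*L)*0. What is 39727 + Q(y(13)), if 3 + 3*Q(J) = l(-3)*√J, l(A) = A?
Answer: 39726 - √13 ≈ 39722.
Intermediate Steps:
y(L) = L (y(L) = L + 0 = L)
Q(J) = -1 - √J (Q(J) = -1 + (-3*√J)/3 = -1 - √J)
39727 + Q(y(13)) = 39727 + (-1 - √13) = 39726 - √13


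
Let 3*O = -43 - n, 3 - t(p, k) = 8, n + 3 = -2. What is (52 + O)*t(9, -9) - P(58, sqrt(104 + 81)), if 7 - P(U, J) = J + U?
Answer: -437/3 + sqrt(185) ≈ -132.07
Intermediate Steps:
n = -5 (n = -3 - 2 = -5)
t(p, k) = -5 (t(p, k) = 3 - 1*8 = 3 - 8 = -5)
P(U, J) = 7 - J - U (P(U, J) = 7 - (J + U) = 7 + (-J - U) = 7 - J - U)
O = -38/3 (O = (-43 - (-5))/3 = (-43 - 1*(-5))/3 = (-43 + 5)/3 = (1/3)*(-38) = -38/3 ≈ -12.667)
(52 + O)*t(9, -9) - P(58, sqrt(104 + 81)) = (52 - 38/3)*(-5) - (7 - sqrt(104 + 81) - 1*58) = (118/3)*(-5) - (7 - sqrt(185) - 58) = -590/3 - (-51 - sqrt(185)) = -590/3 + (51 + sqrt(185)) = -437/3 + sqrt(185)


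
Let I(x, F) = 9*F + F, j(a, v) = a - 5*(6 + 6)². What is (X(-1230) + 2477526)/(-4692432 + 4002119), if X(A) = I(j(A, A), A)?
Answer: -2465226/690313 ≈ -3.5712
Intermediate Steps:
j(a, v) = -720 + a (j(a, v) = a - 5*12² = a - 5*144 = a - 720 = -720 + a)
I(x, F) = 10*F
X(A) = 10*A
(X(-1230) + 2477526)/(-4692432 + 4002119) = (10*(-1230) + 2477526)/(-4692432 + 4002119) = (-12300 + 2477526)/(-690313) = 2465226*(-1/690313) = -2465226/690313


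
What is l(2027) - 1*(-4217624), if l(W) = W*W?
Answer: 8326353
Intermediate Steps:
l(W) = W²
l(2027) - 1*(-4217624) = 2027² - 1*(-4217624) = 4108729 + 4217624 = 8326353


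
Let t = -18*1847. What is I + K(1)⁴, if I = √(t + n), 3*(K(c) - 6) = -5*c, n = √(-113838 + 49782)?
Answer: 28561/81 + √(-33246 + 2*I*√16014) ≈ 353.3 + 182.34*I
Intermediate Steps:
n = 2*I*√16014 (n = √(-64056) = 2*I*√16014 ≈ 253.09*I)
t = -33246
K(c) = 6 - 5*c/3 (K(c) = 6 + (-5*c)/3 = 6 - 5*c/3)
I = √(-33246 + 2*I*√16014) ≈ 0.694 + 182.34*I
I + K(1)⁴ = √(-33246 + 2*I*√16014) + (6 - 5/3*1)⁴ = √(-33246 + 2*I*√16014) + (6 - 5/3)⁴ = √(-33246 + 2*I*√16014) + (13/3)⁴ = √(-33246 + 2*I*√16014) + 28561/81 = 28561/81 + √(-33246 + 2*I*√16014)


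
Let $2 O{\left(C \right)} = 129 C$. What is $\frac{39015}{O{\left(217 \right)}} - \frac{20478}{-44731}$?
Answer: $\frac{1354533528}{417384961} \approx 3.2453$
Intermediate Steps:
$O{\left(C \right)} = \frac{129 C}{2}$
$\frac{39015}{O{\left(217 \right)}} - \frac{20478}{-44731} = \frac{39015}{\frac{129}{2} \cdot 217} - \frac{20478}{-44731} = \frac{39015}{\frac{27993}{2}} - - \frac{20478}{44731} = 39015 \cdot \frac{2}{27993} + \frac{20478}{44731} = \frac{26010}{9331} + \frac{20478}{44731} = \frac{1354533528}{417384961}$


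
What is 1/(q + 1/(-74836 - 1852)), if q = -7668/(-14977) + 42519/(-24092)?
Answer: -6917753848048/8667168711875 ≈ -0.79816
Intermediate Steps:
q = -452069607/360825884 (q = -7668*(-1/14977) + 42519*(-1/24092) = 7668/14977 - 42519/24092 = -452069607/360825884 ≈ -1.2529)
1/(q + 1/(-74836 - 1852)) = 1/(-452069607/360825884 + 1/(-74836 - 1852)) = 1/(-452069607/360825884 + 1/(-76688)) = 1/(-452069607/360825884 - 1/76688) = 1/(-8667168711875/6917753848048) = -6917753848048/8667168711875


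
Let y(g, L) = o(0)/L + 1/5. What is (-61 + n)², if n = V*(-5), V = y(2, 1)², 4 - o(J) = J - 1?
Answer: 962361/25 ≈ 38494.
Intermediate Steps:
o(J) = 5 - J (o(J) = 4 - (J - 1) = 4 - (-1 + J) = 4 + (1 - J) = 5 - J)
y(g, L) = ⅕ + 5/L (y(g, L) = (5 - 1*0)/L + 1/5 = (5 + 0)/L + 1*(⅕) = 5/L + ⅕ = ⅕ + 5/L)
V = 676/25 (V = ((⅕)*(25 + 1)/1)² = ((⅕)*1*26)² = (26/5)² = 676/25 ≈ 27.040)
n = -676/5 (n = (676/25)*(-5) = -676/5 ≈ -135.20)
(-61 + n)² = (-61 - 676/5)² = (-981/5)² = 962361/25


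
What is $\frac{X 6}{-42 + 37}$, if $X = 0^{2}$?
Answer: $0$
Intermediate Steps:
$X = 0$
$\frac{X 6}{-42 + 37} = \frac{0 \cdot 6}{-42 + 37} = \frac{0}{-5} = 0 \left(- \frac{1}{5}\right) = 0$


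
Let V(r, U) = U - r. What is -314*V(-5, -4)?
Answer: -314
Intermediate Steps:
-314*V(-5, -4) = -314*(-4 - 1*(-5)) = -314*(-4 + 5) = -314*1 = -314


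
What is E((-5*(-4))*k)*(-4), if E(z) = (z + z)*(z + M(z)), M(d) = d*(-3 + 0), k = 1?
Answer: 6400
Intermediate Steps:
M(d) = -3*d (M(d) = d*(-3) = -3*d)
E(z) = -4*z² (E(z) = (z + z)*(z - 3*z) = (2*z)*(-2*z) = -4*z²)
E((-5*(-4))*k)*(-4) = -4*(-5*(-4)*1)²*(-4) = -4*(20*1)²*(-4) = -4*20²*(-4) = -4*400*(-4) = -1600*(-4) = 6400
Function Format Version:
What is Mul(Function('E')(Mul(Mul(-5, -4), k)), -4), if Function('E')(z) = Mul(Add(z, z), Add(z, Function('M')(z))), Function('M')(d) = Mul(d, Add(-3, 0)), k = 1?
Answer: 6400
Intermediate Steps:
Function('M')(d) = Mul(-3, d) (Function('M')(d) = Mul(d, -3) = Mul(-3, d))
Function('E')(z) = Mul(-4, Pow(z, 2)) (Function('E')(z) = Mul(Add(z, z), Add(z, Mul(-3, z))) = Mul(Mul(2, z), Mul(-2, z)) = Mul(-4, Pow(z, 2)))
Mul(Function('E')(Mul(Mul(-5, -4), k)), -4) = Mul(Mul(-4, Pow(Mul(Mul(-5, -4), 1), 2)), -4) = Mul(Mul(-4, Pow(Mul(20, 1), 2)), -4) = Mul(Mul(-4, Pow(20, 2)), -4) = Mul(Mul(-4, 400), -4) = Mul(-1600, -4) = 6400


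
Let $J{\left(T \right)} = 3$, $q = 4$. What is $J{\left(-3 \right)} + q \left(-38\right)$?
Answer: $-149$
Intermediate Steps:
$J{\left(-3 \right)} + q \left(-38\right) = 3 + 4 \left(-38\right) = 3 - 152 = -149$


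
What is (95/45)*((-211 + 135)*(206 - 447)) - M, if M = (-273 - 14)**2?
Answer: -393317/9 ≈ -43702.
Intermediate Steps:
M = 82369 (M = (-287)**2 = 82369)
(95/45)*((-211 + 135)*(206 - 447)) - M = (95/45)*((-211 + 135)*(206 - 447)) - 1*82369 = (95*(1/45))*(-76*(-241)) - 82369 = (19/9)*18316 - 82369 = 348004/9 - 82369 = -393317/9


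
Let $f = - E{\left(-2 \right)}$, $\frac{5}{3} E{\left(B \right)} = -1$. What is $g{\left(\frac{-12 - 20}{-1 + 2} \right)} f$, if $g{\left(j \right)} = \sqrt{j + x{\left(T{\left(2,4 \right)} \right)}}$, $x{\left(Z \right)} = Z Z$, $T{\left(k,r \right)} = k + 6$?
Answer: $\frac{12 \sqrt{2}}{5} \approx 3.3941$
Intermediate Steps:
$T{\left(k,r \right)} = 6 + k$
$E{\left(B \right)} = - \frac{3}{5}$ ($E{\left(B \right)} = \frac{3}{5} \left(-1\right) = - \frac{3}{5}$)
$x{\left(Z \right)} = Z^{2}$
$g{\left(j \right)} = \sqrt{64 + j}$ ($g{\left(j \right)} = \sqrt{j + \left(6 + 2\right)^{2}} = \sqrt{j + 8^{2}} = \sqrt{j + 64} = \sqrt{64 + j}$)
$f = \frac{3}{5}$ ($f = \left(-1\right) \left(- \frac{3}{5}\right) = \frac{3}{5} \approx 0.6$)
$g{\left(\frac{-12 - 20}{-1 + 2} \right)} f = \sqrt{64 + \frac{-12 - 20}{-1 + 2}} \cdot \frac{3}{5} = \sqrt{64 - \frac{32}{1}} \cdot \frac{3}{5} = \sqrt{64 - 32} \cdot \frac{3}{5} = \sqrt{32} \cdot \frac{3}{5} = 4 \sqrt{2} \cdot \frac{3}{5} = \frac{12 \sqrt{2}}{5}$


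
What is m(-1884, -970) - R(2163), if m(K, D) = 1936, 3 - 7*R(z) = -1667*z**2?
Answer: -7799160974/7 ≈ -1.1142e+9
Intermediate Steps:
R(z) = 3/7 + 1667*z**2/7 (R(z) = 3/7 - (-1667)*z**2/7 = 3/7 + 1667*z**2/7)
m(-1884, -970) - R(2163) = 1936 - (3/7 + (1667/7)*2163**2) = 1936 - (3/7 + (1667/7)*4678569) = 1936 - (3/7 + 1114167789) = 1936 - 1*7799174526/7 = 1936 - 7799174526/7 = -7799160974/7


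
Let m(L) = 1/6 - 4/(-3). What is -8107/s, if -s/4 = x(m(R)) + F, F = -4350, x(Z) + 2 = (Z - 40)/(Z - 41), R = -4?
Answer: -640453/1374924 ≈ -0.46581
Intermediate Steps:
m(L) = 3/2 (m(L) = 1*(1/6) - 4*(-1/3) = 1/6 + 4/3 = 3/2)
x(Z) = -2 + (-40 + Z)/(-41 + Z) (x(Z) = -2 + (Z - 40)/(Z - 41) = -2 + (-40 + Z)/(-41 + Z))
s = 1374924/79 (s = -4*((42 - 1*3/2)/(-41 + 3/2) - 4350) = -4*((42 - 3/2)/(-79/2) - 4350) = -4*(-2/79*81/2 - 4350) = -4*(-81/79 - 4350) = -4*(-343731/79) = 1374924/79 ≈ 17404.)
-8107/s = -8107/1374924/79 = -8107*79/1374924 = -640453/1374924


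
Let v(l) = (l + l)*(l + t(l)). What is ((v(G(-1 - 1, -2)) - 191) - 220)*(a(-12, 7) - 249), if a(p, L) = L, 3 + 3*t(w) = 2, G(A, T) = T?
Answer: 291610/3 ≈ 97203.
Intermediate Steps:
t(w) = -⅓ (t(w) = -1 + (⅓)*2 = -1 + ⅔ = -⅓)
v(l) = 2*l*(-⅓ + l) (v(l) = (l + l)*(l - ⅓) = (2*l)*(-⅓ + l) = 2*l*(-⅓ + l))
((v(G(-1 - 1, -2)) - 191) - 220)*(a(-12, 7) - 249) = (((⅔)*(-2)*(-1 + 3*(-2)) - 191) - 220)*(7 - 249) = (((⅔)*(-2)*(-1 - 6) - 191) - 220)*(-242) = (((⅔)*(-2)*(-7) - 191) - 220)*(-242) = ((28/3 - 191) - 220)*(-242) = (-545/3 - 220)*(-242) = -1205/3*(-242) = 291610/3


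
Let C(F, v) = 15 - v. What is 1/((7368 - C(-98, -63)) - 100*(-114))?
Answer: 1/18690 ≈ 5.3505e-5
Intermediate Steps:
1/((7368 - C(-98, -63)) - 100*(-114)) = 1/((7368 - (15 - 1*(-63))) - 100*(-114)) = 1/((7368 - (15 + 63)) + 11400) = 1/((7368 - 1*78) + 11400) = 1/((7368 - 78) + 11400) = 1/(7290 + 11400) = 1/18690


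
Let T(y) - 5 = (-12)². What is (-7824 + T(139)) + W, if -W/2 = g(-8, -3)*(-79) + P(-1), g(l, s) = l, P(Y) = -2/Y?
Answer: -8943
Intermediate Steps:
W = -1268 (W = -2*(-8*(-79) - 2/(-1)) = -2*(632 - 2*(-1)) = -2*(632 + 2) = -2*634 = -1268)
T(y) = 149 (T(y) = 5 + (-12)² = 5 + 144 = 149)
(-7824 + T(139)) + W = (-7824 + 149) - 1268 = -7675 - 1268 = -8943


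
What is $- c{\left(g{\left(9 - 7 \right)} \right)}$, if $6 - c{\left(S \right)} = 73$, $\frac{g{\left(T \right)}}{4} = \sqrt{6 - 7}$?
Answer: $67$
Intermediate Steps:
$g{\left(T \right)} = 4 i$ ($g{\left(T \right)} = 4 \sqrt{6 - 7} = 4 \sqrt{-1} = 4 i$)
$c{\left(S \right)} = -67$ ($c{\left(S \right)} = 6 - 73 = -67$)
$- c{\left(g{\left(9 - 7 \right)} \right)} = \left(-1\right) \left(-67\right) = 67$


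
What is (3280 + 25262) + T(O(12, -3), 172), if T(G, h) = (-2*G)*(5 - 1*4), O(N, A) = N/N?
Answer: 28540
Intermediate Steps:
O(N, A) = 1
T(G, h) = -2*G (T(G, h) = (-2*G)*(5 - 4) = -2*G*1 = -2*G)
(3280 + 25262) + T(O(12, -3), 172) = (3280 + 25262) - 2*1 = 28542 - 2 = 28540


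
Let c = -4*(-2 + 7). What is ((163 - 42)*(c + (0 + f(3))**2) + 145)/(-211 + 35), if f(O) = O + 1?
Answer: 339/176 ≈ 1.9261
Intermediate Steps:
f(O) = 1 + O
c = -20 (c = -4*5 = -20)
((163 - 42)*(c + (0 + f(3))**2) + 145)/(-211 + 35) = ((163 - 42)*(-20 + (0 + (1 + 3))**2) + 145)/(-211 + 35) = (121*(-20 + (0 + 4)**2) + 145)/(-176) = (121*(-20 + 4**2) + 145)*(-1/176) = (121*(-20 + 16) + 145)*(-1/176) = (121*(-4) + 145)*(-1/176) = (-484 + 145)*(-1/176) = -339*(-1/176) = 339/176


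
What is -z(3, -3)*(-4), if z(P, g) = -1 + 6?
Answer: 20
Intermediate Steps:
z(P, g) = 5
-z(3, -3)*(-4) = -1*5*(-4) = -5*(-4) = 20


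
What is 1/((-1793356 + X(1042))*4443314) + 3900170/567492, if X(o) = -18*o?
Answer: 7850830254449972767/1142330555529221664 ≈ 6.8726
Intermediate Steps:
1/((-1793356 + X(1042))*4443314) + 3900170/567492 = 1/(-1793356 - 18*1042*4443314) + 3900170/567492 = (1/4443314)/(-1793356 - 18756) + 3900170*(1/567492) = (1/4443314)/(-1812112) + 1950085/283746 = -1/1812112*1/4443314 + 1950085/283746 = -1/8051782619168 + 1950085/283746 = 7850830254449972767/1142330555529221664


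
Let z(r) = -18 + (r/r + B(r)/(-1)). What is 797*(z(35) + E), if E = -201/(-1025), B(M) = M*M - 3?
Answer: -1012009878/1025 ≈ -9.8733e+5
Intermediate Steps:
B(M) = -3 + M² (B(M) = M² - 3 = -3 + M²)
z(r) = -14 - r² (z(r) = -18 + (r/r + (-3 + r²)/(-1)) = -18 + (1 + (-3 + r²)*(-1)) = -18 + (1 + (3 - r²)) = -18 + (4 - r²) = -14 - r²)
E = 201/1025 (E = -201*(-1/1025) = 201/1025 ≈ 0.19610)
797*(z(35) + E) = 797*((-14 - 1*35²) + 201/1025) = 797*((-14 - 1*1225) + 201/1025) = 797*((-14 - 1225) + 201/1025) = 797*(-1239 + 201/1025) = 797*(-1269774/1025) = -1012009878/1025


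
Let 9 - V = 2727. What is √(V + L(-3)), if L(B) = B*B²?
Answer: 3*I*√305 ≈ 52.393*I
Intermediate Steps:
V = -2718 (V = 9 - 1*2727 = 9 - 2727 = -2718)
L(B) = B³
√(V + L(-3)) = √(-2718 + (-3)³) = √(-2718 - 27) = √(-2745) = 3*I*√305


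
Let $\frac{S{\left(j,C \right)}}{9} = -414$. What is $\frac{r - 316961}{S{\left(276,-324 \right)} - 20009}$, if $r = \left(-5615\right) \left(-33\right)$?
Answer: $\frac{131666}{23735} \approx 5.5473$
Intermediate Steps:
$r = 185295$
$S{\left(j,C \right)} = -3726$ ($S{\left(j,C \right)} = 9 \left(-414\right) = -3726$)
$\frac{r - 316961}{S{\left(276,-324 \right)} - 20009} = \frac{185295 - 316961}{-3726 - 20009} = - \frac{131666}{-23735} = \left(-131666\right) \left(- \frac{1}{23735}\right) = \frac{131666}{23735}$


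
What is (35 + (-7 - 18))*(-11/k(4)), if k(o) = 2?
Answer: -55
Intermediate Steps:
(35 + (-7 - 18))*(-11/k(4)) = (35 + (-7 - 18))*(-11/2) = (35 - 25)*(-11*½) = 10*(-11/2) = -55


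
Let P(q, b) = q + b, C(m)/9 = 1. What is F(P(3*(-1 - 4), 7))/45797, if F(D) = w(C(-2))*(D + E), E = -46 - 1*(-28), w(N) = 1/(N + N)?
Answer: -13/412173 ≈ -3.1540e-5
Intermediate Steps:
C(m) = 9 (C(m) = 9*1 = 9)
w(N) = 1/(2*N)
E = -18 (E = -46 + 28 = -18)
P(q, b) = b + q
F(D) = -1 + D/18 (F(D) = ((1/2)/9)*(D - 18) = ((1/2)*(1/9))*(-18 + D) = (-18 + D)/18 = -1 + D/18)
F(P(3*(-1 - 4), 7))/45797 = (-1 + (7 + 3*(-1 - 4))/18)/45797 = (-1 + (7 + 3*(-5))/18)*(1/45797) = (-1 + (7 - 15)/18)*(1/45797) = (-1 + (1/18)*(-8))*(1/45797) = (-1 - 4/9)*(1/45797) = -13/9*1/45797 = -13/412173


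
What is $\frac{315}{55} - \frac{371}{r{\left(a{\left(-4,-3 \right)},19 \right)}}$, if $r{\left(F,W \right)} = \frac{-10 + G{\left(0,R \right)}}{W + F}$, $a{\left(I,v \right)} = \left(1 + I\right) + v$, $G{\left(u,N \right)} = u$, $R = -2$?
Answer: $\frac{53683}{110} \approx 488.03$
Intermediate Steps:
$a{\left(I,v \right)} = 1 + I + v$
$r{\left(F,W \right)} = - \frac{10}{F + W}$ ($r{\left(F,W \right)} = \frac{-10 + 0}{W + F} = - \frac{10}{F + W}$)
$\frac{315}{55} - \frac{371}{r{\left(a{\left(-4,-3 \right)},19 \right)}} = \frac{315}{55} - \frac{371}{\left(-10\right) \frac{1}{\left(1 - 4 - 3\right) + 19}} = 315 \cdot \frac{1}{55} - \frac{371}{\left(-10\right) \frac{1}{-6 + 19}} = \frac{63}{11} - \frac{371}{\left(-10\right) \frac{1}{13}} = \frac{63}{11} - \frac{371}{- \frac{10}{13}} = \frac{63}{11} - - \frac{4823}{10} = \frac{63}{11} + \frac{4823}{10} = \frac{53683}{110}$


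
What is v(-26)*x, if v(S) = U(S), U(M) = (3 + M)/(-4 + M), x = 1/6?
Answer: 23/180 ≈ 0.12778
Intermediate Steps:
x = 1/6 ≈ 0.16667
U(M) = (3 + M)/(-4 + M)
v(S) = (3 + S)/(-4 + S)
v(-26)*x = ((3 - 26)/(-4 - 26))*(1/6) = (-23/(-30))*(1/6) = -1/30*(-23)*(1/6) = (23/30)*(1/6) = 23/180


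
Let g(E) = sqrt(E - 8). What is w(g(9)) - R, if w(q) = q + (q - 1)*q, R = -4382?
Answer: 4383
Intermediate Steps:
g(E) = sqrt(-8 + E)
w(q) = q + q*(-1 + q) (w(q) = q + (-1 + q)*q = q + q*(-1 + q))
w(g(9)) - R = (sqrt(-8 + 9))**2 - 1*(-4382) = (sqrt(1))**2 + 4382 = 1**2 + 4382 = 1 + 4382 = 4383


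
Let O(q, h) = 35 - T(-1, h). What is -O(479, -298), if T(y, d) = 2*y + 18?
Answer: -19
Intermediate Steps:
T(y, d) = 18 + 2*y
O(q, h) = 19 (O(q, h) = 35 - (18 + 2*(-1)) = 35 - (18 - 2) = 35 - 1*16 = 35 - 16 = 19)
-O(479, -298) = -1*19 = -19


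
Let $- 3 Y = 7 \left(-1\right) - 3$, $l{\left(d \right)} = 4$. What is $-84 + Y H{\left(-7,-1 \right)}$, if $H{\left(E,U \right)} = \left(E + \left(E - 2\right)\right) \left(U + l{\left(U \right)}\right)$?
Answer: $-244$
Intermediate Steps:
$H{\left(E,U \right)} = \left(-2 + 2 E\right) \left(4 + U\right)$ ($H{\left(E,U \right)} = \left(E + \left(E - 2\right)\right) \left(U + 4\right) = \left(E + \left(-2 + E\right)\right) \left(4 + U\right) = \left(-2 + 2 E\right) \left(4 + U\right)$)
$Y = \frac{10}{3}$ ($Y = - \frac{7 \left(-1\right) - 3}{3} = - \frac{-7 - 3}{3} = \left(- \frac{1}{3}\right) \left(-10\right) = \frac{10}{3} \approx 3.3333$)
$-84 + Y H{\left(-7,-1 \right)} = -84 + \frac{10 \left(-8 - -2 + 8 \left(-7\right) + 2 \left(-7\right) \left(-1\right)\right)}{3} = -84 + \frac{10 \left(-8 + 2 - 56 + 14\right)}{3} = -84 + \frac{10}{3} \left(-48\right) = -84 - 160 = -244$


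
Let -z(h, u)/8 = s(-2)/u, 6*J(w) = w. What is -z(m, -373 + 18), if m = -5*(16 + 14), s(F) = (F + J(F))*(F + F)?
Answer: -224/1065 ≈ -0.21033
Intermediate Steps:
J(w) = w/6
s(F) = 7*F²/3 (s(F) = (F + F/6)*(F + F) = (7*F/6)*(2*F) = 7*F²/3)
m = -150 (m = -5*30 = -150)
z(h, u) = -224/(3*u) (z(h, u) = -8*(7/3)*(-2)²/u = -8*(7/3)*4/u = -224/(3*u))
-z(m, -373 + 18) = -(-224)/(3*(-373 + 18)) = -(-224)/(3*(-355)) = -(-224)*(-1)/(3*355) = -1*224/1065 = -224/1065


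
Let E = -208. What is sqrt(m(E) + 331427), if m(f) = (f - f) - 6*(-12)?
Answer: sqrt(331499) ≈ 575.76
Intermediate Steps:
m(f) = 72 (m(f) = 0 + 72 = 72)
sqrt(m(E) + 331427) = sqrt(72 + 331427) = sqrt(331499)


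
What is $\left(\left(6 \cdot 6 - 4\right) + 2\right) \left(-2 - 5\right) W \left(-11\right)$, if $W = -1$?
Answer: $-2618$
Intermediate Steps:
$\left(\left(6 \cdot 6 - 4\right) + 2\right) \left(-2 - 5\right) W \left(-11\right) = \left(\left(6 \cdot 6 - 4\right) + 2\right) \left(-2 - 5\right) \left(-1\right) \left(-11\right) = \left(\left(36 - 4\right) + 2\right) \left(\left(-7\right) \left(-1\right)\right) \left(-11\right) = \left(32 + 2\right) 7 \left(-11\right) = 34 \cdot 7 \left(-11\right) = 238 \left(-11\right) = -2618$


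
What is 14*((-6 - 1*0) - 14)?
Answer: -280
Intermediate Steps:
14*((-6 - 1*0) - 14) = 14*((-6 + 0) - 14) = 14*(-6 - 14) = 14*(-20) = -280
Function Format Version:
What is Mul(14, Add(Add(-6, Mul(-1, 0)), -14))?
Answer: -280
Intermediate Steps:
Mul(14, Add(Add(-6, Mul(-1, 0)), -14)) = Mul(14, Add(Add(-6, 0), -14)) = Mul(14, Add(-6, -14)) = Mul(14, -20) = -280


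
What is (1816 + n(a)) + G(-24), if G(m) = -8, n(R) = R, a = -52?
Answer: 1756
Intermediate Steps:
(1816 + n(a)) + G(-24) = (1816 - 52) - 8 = 1764 - 8 = 1756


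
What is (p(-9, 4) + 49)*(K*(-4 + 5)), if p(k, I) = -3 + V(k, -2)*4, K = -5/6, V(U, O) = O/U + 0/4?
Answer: -1055/27 ≈ -39.074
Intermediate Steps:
V(U, O) = O/U (V(U, O) = O/U + 0*(¼) = O/U + 0 = O/U)
K = -⅚ (K = -5*⅙ = -⅚ ≈ -0.83333)
p(k, I) = -3 - 8/k (p(k, I) = -3 - 2/k*4 = -3 - 8/k)
(p(-9, 4) + 49)*(K*(-4 + 5)) = ((-3 - 8/(-9)) + 49)*(-5*(-4 + 5)/6) = ((-3 - 8*(-⅑)) + 49)*(-⅚*1) = ((-3 + 8/9) + 49)*(-⅚) = (-19/9 + 49)*(-⅚) = (422/9)*(-⅚) = -1055/27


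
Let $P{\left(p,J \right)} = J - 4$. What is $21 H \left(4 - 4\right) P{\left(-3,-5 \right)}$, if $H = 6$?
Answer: $0$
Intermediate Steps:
$P{\left(p,J \right)} = -4 + J$
$21 H \left(4 - 4\right) P{\left(-3,-5 \right)} = 21 \cdot 6 \left(4 - 4\right) \left(-4 - 5\right) = 21 \cdot 6 \cdot 0 \left(-9\right) = 21 \cdot 0 \left(-9\right) = 0 \left(-9\right) = 0$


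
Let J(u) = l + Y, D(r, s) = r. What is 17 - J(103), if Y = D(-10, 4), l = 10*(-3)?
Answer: 57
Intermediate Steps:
l = -30
Y = -10
J(u) = -40 (J(u) = -30 - 10 = -40)
17 - J(103) = 17 - 1*(-40) = 17 + 40 = 57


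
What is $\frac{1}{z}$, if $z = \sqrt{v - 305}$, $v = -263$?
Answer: $- \frac{i \sqrt{142}}{284} \approx - 0.041959 i$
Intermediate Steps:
$z = 2 i \sqrt{142}$ ($z = \sqrt{-263 - 305} = \sqrt{-568} = 2 i \sqrt{142} \approx 23.833 i$)
$\frac{1}{z} = \frac{1}{2 i \sqrt{142}} = - \frac{i \sqrt{142}}{284}$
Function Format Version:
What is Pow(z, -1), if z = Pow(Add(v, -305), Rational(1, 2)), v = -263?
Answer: Mul(Rational(-1, 284), I, Pow(142, Rational(1, 2))) ≈ Mul(-0.041959, I)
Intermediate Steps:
z = Mul(2, I, Pow(142, Rational(1, 2))) (z = Pow(Add(-263, -305), Rational(1, 2)) = Pow(-568, Rational(1, 2)) = Mul(2, I, Pow(142, Rational(1, 2))) ≈ Mul(23.833, I))
Pow(z, -1) = Pow(Mul(2, I, Pow(142, Rational(1, 2))), -1) = Mul(Rational(-1, 284), I, Pow(142, Rational(1, 2)))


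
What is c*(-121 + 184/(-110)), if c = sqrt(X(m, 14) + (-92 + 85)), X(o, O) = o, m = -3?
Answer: -6747*I*sqrt(10)/55 ≈ -387.93*I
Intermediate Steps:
c = I*sqrt(10) (c = sqrt(-3 + (-92 + 85)) = sqrt(-3 - 7) = sqrt(-10) = I*sqrt(10) ≈ 3.1623*I)
c*(-121 + 184/(-110)) = (I*sqrt(10))*(-121 + 184/(-110)) = (I*sqrt(10))*(-121 + 184*(-1/110)) = (I*sqrt(10))*(-121 - 92/55) = (I*sqrt(10))*(-6747/55) = -6747*I*sqrt(10)/55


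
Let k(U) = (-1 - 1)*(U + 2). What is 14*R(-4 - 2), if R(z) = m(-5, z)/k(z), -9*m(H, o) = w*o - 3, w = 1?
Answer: 7/4 ≈ 1.7500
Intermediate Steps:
m(H, o) = 1/3 - o/9 (m(H, o) = -(1*o - 3)/9 = -(o - 3)/9 = -(-3 + o)/9 = 1/3 - o/9)
k(U) = -4 - 2*U (k(U) = -2*(2 + U) = -4 - 2*U)
R(z) = (1/3 - z/9)/(-4 - 2*z)
14*R(-4 - 2) = 14*((-3 + (-4 - 2))/(18*(2 + (-4 - 2)))) = 14*((-3 - 6)/(18*(2 - 6))) = 14*((1/18)*(-9)/(-4)) = 14*((1/18)*(-1/4)*(-9)) = 14*(1/8) = 7/4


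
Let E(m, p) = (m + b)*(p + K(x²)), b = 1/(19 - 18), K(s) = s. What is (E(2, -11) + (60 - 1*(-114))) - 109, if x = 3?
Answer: 59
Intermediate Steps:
b = 1 (b = 1/1 = 1)
E(m, p) = (1 + m)*(9 + p) (E(m, p) = (m + 1)*(p + 3²) = (1 + m)*(p + 9) = (1 + m)*(9 + p))
(E(2, -11) + (60 - 1*(-114))) - 109 = ((9 - 11 + 9*2 + 2*(-11)) + (60 - 1*(-114))) - 109 = ((9 - 11 + 18 - 22) + (60 + 114)) - 109 = (-6 + 174) - 109 = 168 - 109 = 59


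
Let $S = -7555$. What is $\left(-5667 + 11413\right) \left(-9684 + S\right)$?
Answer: $-99055294$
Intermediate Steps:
$\left(-5667 + 11413\right) \left(-9684 + S\right) = \left(-5667 + 11413\right) \left(-9684 - 7555\right) = 5746 \left(-17239\right) = -99055294$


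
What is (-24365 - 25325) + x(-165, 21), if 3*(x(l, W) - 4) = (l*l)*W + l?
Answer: 140834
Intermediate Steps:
x(l, W) = 4 + l/3 + W*l²/3 (x(l, W) = 4 + ((l*l)*W + l)/3 = 4 + (l²*W + l)/3 = 4 + (W*l² + l)/3 = 4 + (l + W*l²)/3 = 4 + (l/3 + W*l²/3) = 4 + l/3 + W*l²/3)
(-24365 - 25325) + x(-165, 21) = (-24365 - 25325) + (4 + (⅓)*(-165) + (⅓)*21*(-165)²) = -49690 + (4 - 55 + (⅓)*21*27225) = -49690 + (4 - 55 + 190575) = -49690 + 190524 = 140834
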